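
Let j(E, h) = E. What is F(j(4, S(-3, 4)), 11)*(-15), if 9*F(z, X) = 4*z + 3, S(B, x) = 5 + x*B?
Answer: -95/3 ≈ -31.667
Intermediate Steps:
S(B, x) = 5 + B*x
F(z, X) = 1/3 + 4*z/9 (F(z, X) = (4*z + 3)/9 = (3 + 4*z)/9 = 1/3 + 4*z/9)
F(j(4, S(-3, 4)), 11)*(-15) = (1/3 + (4/9)*4)*(-15) = (1/3 + 16/9)*(-15) = (19/9)*(-15) = -95/3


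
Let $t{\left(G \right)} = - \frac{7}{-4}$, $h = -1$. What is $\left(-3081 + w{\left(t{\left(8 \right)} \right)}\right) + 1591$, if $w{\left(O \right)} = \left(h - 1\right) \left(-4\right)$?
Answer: $-1482$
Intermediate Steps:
$t{\left(G \right)} = \frac{7}{4}$ ($t{\left(G \right)} = \left(-7\right) \left(- \frac{1}{4}\right) = \frac{7}{4}$)
$w{\left(O \right)} = 8$ ($w{\left(O \right)} = \left(-1 - 1\right) \left(-4\right) = \left(-2\right) \left(-4\right) = 8$)
$\left(-3081 + w{\left(t{\left(8 \right)} \right)}\right) + 1591 = \left(-3081 + 8\right) + 1591 = -3073 + 1591 = -1482$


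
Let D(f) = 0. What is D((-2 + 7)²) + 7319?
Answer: 7319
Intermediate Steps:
D((-2 + 7)²) + 7319 = 0 + 7319 = 7319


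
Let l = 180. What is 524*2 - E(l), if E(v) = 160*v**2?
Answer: -5182952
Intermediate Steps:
524*2 - E(l) = 524*2 - 160*180**2 = 1048 - 160*32400 = 1048 - 1*5184000 = 1048 - 5184000 = -5182952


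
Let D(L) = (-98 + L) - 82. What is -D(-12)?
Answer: 192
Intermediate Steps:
D(L) = -180 + L
-D(-12) = -(-180 - 12) = -1*(-192) = 192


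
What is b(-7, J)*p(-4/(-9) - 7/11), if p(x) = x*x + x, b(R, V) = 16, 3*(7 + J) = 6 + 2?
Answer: -24320/9801 ≈ -2.4814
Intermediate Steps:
J = -13/3 (J = -7 + (6 + 2)/3 = -7 + (⅓)*8 = -7 + 8/3 = -13/3 ≈ -4.3333)
p(x) = x + x² (p(x) = x² + x = x + x²)
b(-7, J)*p(-4/(-9) - 7/11) = 16*((-4/(-9) - 7/11)*(1 + (-4/(-9) - 7/11))) = 16*((-4*(-⅑) - 7*1/11)*(1 + (-4*(-⅑) - 7*1/11))) = 16*((4/9 - 7/11)*(1 + (4/9 - 7/11))) = 16*(-19*(1 - 19/99)/99) = 16*(-19/99*80/99) = 16*(-1520/9801) = -24320/9801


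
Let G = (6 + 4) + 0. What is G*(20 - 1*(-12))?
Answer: 320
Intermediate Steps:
G = 10 (G = 10 + 0 = 10)
G*(20 - 1*(-12)) = 10*(20 - 1*(-12)) = 10*(20 + 12) = 10*32 = 320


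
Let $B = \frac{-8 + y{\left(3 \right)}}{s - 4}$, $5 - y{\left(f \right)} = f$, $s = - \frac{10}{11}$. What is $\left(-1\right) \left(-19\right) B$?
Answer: $\frac{209}{9} \approx 23.222$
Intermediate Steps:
$s = - \frac{10}{11}$ ($s = \left(-10\right) \frac{1}{11} = - \frac{10}{11} \approx -0.90909$)
$y{\left(f \right)} = 5 - f$
$B = \frac{11}{9}$ ($B = \frac{-8 + \left(5 - 3\right)}{- \frac{10}{11} - 4} = \frac{-8 + \left(5 - 3\right)}{- \frac{54}{11}} = \left(-8 + 2\right) \left(- \frac{11}{54}\right) = \left(-6\right) \left(- \frac{11}{54}\right) = \frac{11}{9} \approx 1.2222$)
$\left(-1\right) \left(-19\right) B = \left(-1\right) \left(-19\right) \frac{11}{9} = 19 \cdot \frac{11}{9} = \frac{209}{9}$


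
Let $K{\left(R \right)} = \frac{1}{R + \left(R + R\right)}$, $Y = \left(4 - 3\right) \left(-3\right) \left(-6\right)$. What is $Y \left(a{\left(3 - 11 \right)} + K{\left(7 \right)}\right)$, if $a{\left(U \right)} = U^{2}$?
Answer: $\frac{8070}{7} \approx 1152.9$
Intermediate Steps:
$Y = 18$ ($Y = 1 \left(-3\right) \left(-6\right) = \left(-3\right) \left(-6\right) = 18$)
$K{\left(R \right)} = \frac{1}{3 R}$ ($K{\left(R \right)} = \frac{1}{R + 2 R} = \frac{1}{3 R}$)
$Y \left(a{\left(3 - 11 \right)} + K{\left(7 \right)}\right) = 18 \left(\left(3 - 11\right)^{2} + \frac{1}{3 \cdot 7}\right) = 18 \left(\left(-8\right)^{2} + \frac{1}{3} \cdot \frac{1}{7}\right) = 18 \left(64 + \frac{1}{21}\right) = 18 \cdot \frac{1345}{21} = \frac{8070}{7}$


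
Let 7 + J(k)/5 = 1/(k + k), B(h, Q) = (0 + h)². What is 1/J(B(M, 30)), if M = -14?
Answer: -392/13715 ≈ -0.028582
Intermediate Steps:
B(h, Q) = h²
J(k) = -35 + 5/(2*k) (J(k) = -35 + 5/(k + k) = -35 + 5/((2*k)) = -35 + 5*(1/(2*k)) = -35 + 5/(2*k))
1/J(B(M, 30)) = 1/(-35 + 5/(2*((-14)²))) = 1/(-35 + (5/2)/196) = 1/(-35 + (5/2)*(1/196)) = 1/(-35 + 5/392) = 1/(-13715/392) = -392/13715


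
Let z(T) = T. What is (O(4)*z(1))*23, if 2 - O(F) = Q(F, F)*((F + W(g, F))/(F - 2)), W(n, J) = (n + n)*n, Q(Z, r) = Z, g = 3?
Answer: -966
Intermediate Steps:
W(n, J) = 2*n² (W(n, J) = (2*n)*n = 2*n²)
O(F) = 2 - F*(18 + F)/(-2 + F) (O(F) = 2 - F*(F + 2*3²)/(F - 2) = 2 - F*(F + 2*9)/(-2 + F) = 2 - F*(F + 18)/(-2 + F) = 2 - F*(18 + F)/(-2 + F))
(O(4)*z(1))*23 = (((-4 - 1*4² - 16*4)/(-2 + 4))*1)*23 = (((-4 - 1*16 - 64)/2)*1)*23 = (((-4 - 16 - 64)/2)*1)*23 = (((½)*(-84))*1)*23 = -42*1*23 = -42*23 = -966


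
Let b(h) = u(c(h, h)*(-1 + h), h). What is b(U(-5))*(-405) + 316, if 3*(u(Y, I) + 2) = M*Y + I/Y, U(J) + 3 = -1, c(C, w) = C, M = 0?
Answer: 1153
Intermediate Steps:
U(J) = -4 (U(J) = -3 - 1 = -4)
u(Y, I) = -2 + I/(3*Y) (u(Y, I) = -2 + (0*Y + I/Y)/3 = -2 + (0 + I/Y)/3 = -2 + (I/Y)/3 = -2 + I/(3*Y))
b(h) = -2 + 1/(3*(-1 + h)) (b(h) = -2 + h/(3*((h*(-1 + h)))) = -2 + h*(1/(h*(-1 + h)))/3 = -2 + 1/(3*(-1 + h)))
b(U(-5))*(-405) + 316 = ((7 - 6*(-4))/(3*(-1 - 4)))*(-405) + 316 = ((1/3)*(7 + 24)/(-5))*(-405) + 316 = ((1/3)*(-1/5)*31)*(-405) + 316 = -31/15*(-405) + 316 = 837 + 316 = 1153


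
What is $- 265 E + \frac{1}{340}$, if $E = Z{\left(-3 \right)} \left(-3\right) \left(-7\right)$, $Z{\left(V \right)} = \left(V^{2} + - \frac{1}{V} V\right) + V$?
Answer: $- \frac{9460499}{340} \approx -27825.0$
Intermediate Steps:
$Z{\left(V \right)} = -1 + V + V^{2}$ ($Z{\left(V \right)} = \left(V^{2} - 1\right) + V = \left(-1 + V^{2}\right) + V = -1 + V + V^{2}$)
$E = 105$ ($E = \left(-1 - 3 + \left(-3\right)^{2}\right) \left(-3\right) \left(-7\right) = \left(-1 - 3 + 9\right) \left(-3\right) \left(-7\right) = 5 \left(-3\right) \left(-7\right) = \left(-15\right) \left(-7\right) = 105$)
$- 265 E + \frac{1}{340} = \left(-265\right) 105 + \frac{1}{340} = -27825 + \frac{1}{340} = - \frac{9460499}{340}$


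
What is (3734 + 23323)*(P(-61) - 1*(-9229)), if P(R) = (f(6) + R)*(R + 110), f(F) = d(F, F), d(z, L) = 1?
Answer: 170161473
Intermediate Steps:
f(F) = 1
P(R) = (1 + R)*(110 + R) (P(R) = (1 + R)*(R + 110) = (1 + R)*(110 + R))
(3734 + 23323)*(P(-61) - 1*(-9229)) = (3734 + 23323)*((110 + (-61)² + 111*(-61)) - 1*(-9229)) = 27057*((110 + 3721 - 6771) + 9229) = 27057*(-2940 + 9229) = 27057*6289 = 170161473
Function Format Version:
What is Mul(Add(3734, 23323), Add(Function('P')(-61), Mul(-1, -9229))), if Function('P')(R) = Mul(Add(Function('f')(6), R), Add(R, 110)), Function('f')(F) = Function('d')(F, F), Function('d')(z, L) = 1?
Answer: 170161473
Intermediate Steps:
Function('f')(F) = 1
Function('P')(R) = Mul(Add(1, R), Add(110, R)) (Function('P')(R) = Mul(Add(1, R), Add(R, 110)) = Mul(Add(1, R), Add(110, R)))
Mul(Add(3734, 23323), Add(Function('P')(-61), Mul(-1, -9229))) = Mul(Add(3734, 23323), Add(Add(110, Pow(-61, 2), Mul(111, -61)), Mul(-1, -9229))) = Mul(27057, Add(Add(110, 3721, -6771), 9229)) = Mul(27057, Add(-2940, 9229)) = Mul(27057, 6289) = 170161473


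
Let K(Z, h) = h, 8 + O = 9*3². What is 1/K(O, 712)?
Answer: 1/712 ≈ 0.0014045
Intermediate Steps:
O = 73 (O = -8 + 9*3² = -8 + 9*9 = -8 + 81 = 73)
1/K(O, 712) = 1/712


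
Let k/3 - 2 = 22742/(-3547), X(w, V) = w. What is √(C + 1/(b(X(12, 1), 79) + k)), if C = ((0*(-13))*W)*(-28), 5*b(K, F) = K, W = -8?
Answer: I*√851971665/96078 ≈ 0.3038*I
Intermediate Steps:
b(K, F) = K/5
k = -46944/3547 (k = 6 + 3*(22742/(-3547)) = 6 + 3*(22742*(-1/3547)) = 6 + 3*(-22742/3547) = 6 - 68226/3547 = -46944/3547 ≈ -13.235)
C = 0 (C = ((0*(-13))*(-8))*(-28) = (0*(-8))*(-28) = 0*(-28) = 0)
√(C + 1/(b(X(12, 1), 79) + k)) = √(0 + 1/((⅕)*12 - 46944/3547)) = √(0 + 1/(12/5 - 46944/3547)) = √(0 + 1/(-192156/17735)) = √(0 - 17735/192156) = √(-17735/192156) = I*√851971665/96078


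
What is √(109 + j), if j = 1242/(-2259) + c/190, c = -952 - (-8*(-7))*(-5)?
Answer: √59652058855/23845 ≈ 10.243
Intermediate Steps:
c = -672 (c = -952 - 56*(-5) = -952 - 1*(-280) = -952 + 280 = -672)
j = -97446/23845 (j = 1242/(-2259) - 672/190 = 1242*(-1/2259) - 672*1/190 = -138/251 - 336/95 = -97446/23845 ≈ -4.0866)
√(109 + j) = √(109 - 97446/23845) = √(2501659/23845) = √59652058855/23845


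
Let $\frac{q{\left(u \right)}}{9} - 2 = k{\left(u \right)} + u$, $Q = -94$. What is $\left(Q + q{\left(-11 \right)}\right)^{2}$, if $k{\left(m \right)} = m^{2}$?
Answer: $835396$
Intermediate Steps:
$q{\left(u \right)} = 18 + 9 u + 9 u^{2}$ ($q{\left(u \right)} = 18 + 9 \left(u^{2} + u\right) = 18 + 9 \left(u + u^{2}\right) = 18 + \left(9 u + 9 u^{2}\right) = 18 + 9 u + 9 u^{2}$)
$\left(Q + q{\left(-11 \right)}\right)^{2} = \left(-94 + \left(18 + 9 \left(-11\right) + 9 \left(-11\right)^{2}\right)\right)^{2} = \left(-94 + \left(18 - 99 + 9 \cdot 121\right)\right)^{2} = \left(-94 + \left(18 - 99 + 1089\right)\right)^{2} = \left(-94 + 1008\right)^{2} = 914^{2} = 835396$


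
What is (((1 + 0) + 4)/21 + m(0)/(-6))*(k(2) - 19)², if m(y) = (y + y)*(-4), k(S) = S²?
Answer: 375/7 ≈ 53.571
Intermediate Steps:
m(y) = -8*y (m(y) = (2*y)*(-4) = -8*y)
(((1 + 0) + 4)/21 + m(0)/(-6))*(k(2) - 19)² = (((1 + 0) + 4)/21 - 8*0/(-6))*(2² - 19)² = ((1 + 4)*(1/21) + 0*(-⅙))*(4 - 19)² = (5*(1/21) + 0)*(-15)² = (5/21 + 0)*225 = (5/21)*225 = 375/7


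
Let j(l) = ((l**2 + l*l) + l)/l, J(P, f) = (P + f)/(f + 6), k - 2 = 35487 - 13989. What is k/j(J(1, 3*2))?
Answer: 129000/13 ≈ 9923.1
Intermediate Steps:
k = 21500 (k = 2 + (35487 - 13989) = 2 + 21498 = 21500)
J(P, f) = (P + f)/(6 + f)
j(l) = (l + 2*l**2)/l (j(l) = ((l**2 + l**2) + l)/l = (2*l**2 + l)/l = (l + 2*l**2)/l)
k/j(J(1, 3*2)) = 21500/(1 + 2*((1 + 3*2)/(6 + 3*2))) = 21500/(1 + 2*((1 + 6)/(6 + 6))) = 21500/(1 + 2*(7/12)) = 21500/(1 + 7/6) = 21500/(13/6) = 21500*(6/13) = 129000/13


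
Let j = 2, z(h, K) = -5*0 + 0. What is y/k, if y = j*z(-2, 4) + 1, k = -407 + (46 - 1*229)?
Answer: -1/590 ≈ -0.0016949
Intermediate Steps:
k = -590 (k = -407 + (46 - 229) = -407 - 183 = -590)
z(h, K) = 0 (z(h, K) = 0 + 0 = 0)
y = 1 (y = 2*0 + 1 = 0 + 1 = 1)
y/k = 1/(-590) = 1*(-1/590) = -1/590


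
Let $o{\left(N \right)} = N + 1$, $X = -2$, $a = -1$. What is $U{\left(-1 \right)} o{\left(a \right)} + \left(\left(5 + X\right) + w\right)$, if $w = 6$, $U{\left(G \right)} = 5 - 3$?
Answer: $9$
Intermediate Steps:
$U{\left(G \right)} = 2$ ($U{\left(G \right)} = 5 - 3 = 2$)
$o{\left(N \right)} = 1 + N$
$U{\left(-1 \right)} o{\left(a \right)} + \left(\left(5 + X\right) + w\right) = 2 \left(1 - 1\right) + \left(\left(5 - 2\right) + 6\right) = 2 \cdot 0 + \left(3 + 6\right) = 0 + 9 = 9$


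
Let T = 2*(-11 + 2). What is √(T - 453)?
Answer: I*√471 ≈ 21.703*I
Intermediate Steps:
T = -18 (T = 2*(-9) = -18)
√(T - 453) = √(-18 - 453) = √(-471) = I*√471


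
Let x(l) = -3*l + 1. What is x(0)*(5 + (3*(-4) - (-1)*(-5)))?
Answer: -12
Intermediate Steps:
x(l) = 1 - 3*l
x(0)*(5 + (3*(-4) - (-1)*(-5))) = (1 - 3*0)*(5 + (3*(-4) - (-1)*(-5))) = (1 + 0)*(5 + (-12 - 1*5)) = 1*(5 + (-12 - 5)) = 1*(5 - 17) = 1*(-12) = -12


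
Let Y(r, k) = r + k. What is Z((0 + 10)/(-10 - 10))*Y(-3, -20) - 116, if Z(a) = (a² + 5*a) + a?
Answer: -211/4 ≈ -52.750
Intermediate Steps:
Z(a) = a² + 6*a
Y(r, k) = k + r
Z((0 + 10)/(-10 - 10))*Y(-3, -20) - 116 = (((0 + 10)/(-10 - 10))*(6 + (0 + 10)/(-10 - 10)))*(-20 - 3) - 116 = ((10/(-20))*(6 + 10/(-20)))*(-23) - 116 = ((10*(-1/20))*(6 + 10*(-1/20)))*(-23) - 116 = -(6 - ½)/2*(-23) - 116 = -½*11/2*(-23) - 116 = -11/4*(-23) - 116 = 253/4 - 116 = -211/4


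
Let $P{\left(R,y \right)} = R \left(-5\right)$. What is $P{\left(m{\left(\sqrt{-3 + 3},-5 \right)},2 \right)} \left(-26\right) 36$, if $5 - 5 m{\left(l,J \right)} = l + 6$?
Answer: $-936$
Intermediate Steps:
$m{\left(l,J \right)} = - \frac{1}{5} - \frac{l}{5}$ ($m{\left(l,J \right)} = 1 - \frac{l + 6}{5} = 1 - \frac{6 + l}{5} = 1 - \left(\frac{6}{5} + \frac{l}{5}\right) = - \frac{1}{5} - \frac{l}{5}$)
$P{\left(R,y \right)} = - 5 R$
$P{\left(m{\left(\sqrt{-3 + 3},-5 \right)},2 \right)} \left(-26\right) 36 = - 5 \left(- \frac{1}{5} - \frac{\sqrt{-3 + 3}}{5}\right) \left(-26\right) 36 = - 5 \left(- \frac{1}{5} - \frac{\sqrt{0}}{5}\right) \left(-26\right) 36 = - 5 \left(- \frac{1}{5} - 0\right) \left(-26\right) 36 = - 5 \left(- \frac{1}{5} + 0\right) \left(-26\right) 36 = \left(-5\right) \left(- \frac{1}{5}\right) \left(-26\right) 36 = 1 \left(-26\right) 36 = \left(-26\right) 36 = -936$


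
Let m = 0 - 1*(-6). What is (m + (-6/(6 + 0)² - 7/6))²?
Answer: 196/9 ≈ 21.778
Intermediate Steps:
m = 6 (m = 0 + 6 = 6)
(m + (-6/(6 + 0)² - 7/6))² = (6 + (-6/(6 + 0)² - 7/6))² = (6 + (-6/(6²) - 7*⅙))² = (6 + (-6/36 - 7/6))² = (6 + (-6*1/36 - 7/6))² = (6 + (-⅙ - 7/6))² = (6 - 4/3)² = (14/3)² = 196/9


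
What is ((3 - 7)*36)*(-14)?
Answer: 2016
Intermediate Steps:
((3 - 7)*36)*(-14) = -4*36*(-14) = -144*(-14) = 2016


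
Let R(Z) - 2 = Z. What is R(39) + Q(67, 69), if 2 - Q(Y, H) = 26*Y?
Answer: -1699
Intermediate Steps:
Q(Y, H) = 2 - 26*Y
R(Z) = 2 + Z
R(39) + Q(67, 69) = (2 + 39) + (2 - 26*67) = 41 + (2 - 1742) = 41 - 1740 = -1699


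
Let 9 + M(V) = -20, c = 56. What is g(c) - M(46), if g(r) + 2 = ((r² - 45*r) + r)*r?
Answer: 37659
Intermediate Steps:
g(r) = -2 + r*(r² - 44*r) (g(r) = -2 + ((r² - 45*r) + r)*r = -2 + (r² - 44*r)*r = -2 + r*(r² - 44*r))
M(V) = -29 (M(V) = -9 - 20 = -29)
g(c) - M(46) = (-2 + 56³ - 44*56²) - 1*(-29) = (-2 + 175616 - 44*3136) + 29 = (-2 + 175616 - 137984) + 29 = 37630 + 29 = 37659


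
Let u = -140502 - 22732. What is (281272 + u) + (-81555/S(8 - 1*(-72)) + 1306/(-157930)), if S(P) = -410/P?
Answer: 433675595297/3237565 ≈ 1.3395e+5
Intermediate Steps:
u = -163234
(281272 + u) + (-81555/S(8 - 1*(-72)) + 1306/(-157930)) = (281272 - 163234) + (-81555/((-410/(8 - 1*(-72)))) + 1306/(-157930)) = 118038 + (-81555/((-410/(8 + 72))) + 1306*(-1/157930)) = 118038 + (-81555/((-410/80)) - 653/78965) = 118038 + (-81555/((-410*1/80)) - 653/78965) = 118038 + (-81555/(-41/8) - 653/78965) = 118038 + (-81555*(-8/41) - 653/78965) = 118038 + (652440/41 - 653/78965) = 118038 + 51519897827/3237565 = 433675595297/3237565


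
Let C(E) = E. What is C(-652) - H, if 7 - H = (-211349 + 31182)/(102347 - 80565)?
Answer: -14534505/21782 ≈ -667.27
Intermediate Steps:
H = 332641/21782 (H = 7 - (-211349 + 31182)/(102347 - 80565) = 7 - (-180167)/21782 = 7 - 1*(-180167/21782) = 7 + 180167/21782 = 332641/21782 ≈ 15.271)
C(-652) - H = -652 - 1*332641/21782 = -652 - 332641/21782 = -14534505/21782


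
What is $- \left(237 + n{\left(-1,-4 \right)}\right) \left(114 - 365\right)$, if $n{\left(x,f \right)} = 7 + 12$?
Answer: $64256$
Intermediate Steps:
$n{\left(x,f \right)} = 19$
$- \left(237 + n{\left(-1,-4 \right)}\right) \left(114 - 365\right) = - \left(237 + 19\right) \left(114 - 365\right) = - 256 \left(-251\right) = \left(-1\right) \left(-64256\right) = 64256$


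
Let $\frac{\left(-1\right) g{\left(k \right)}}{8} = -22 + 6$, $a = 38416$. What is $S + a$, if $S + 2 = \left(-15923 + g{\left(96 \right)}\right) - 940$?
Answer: $21679$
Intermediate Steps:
$g{\left(k \right)} = 128$ ($g{\left(k \right)} = - 8 \left(-22 + 6\right) = \left(-8\right) \left(-16\right) = 128$)
$S = -16737$ ($S = -2 + \left(\left(-15923 + 128\right) - 940\right) = -2 - 16735 = -16737$)
$S + a = -16737 + 38416 = 21679$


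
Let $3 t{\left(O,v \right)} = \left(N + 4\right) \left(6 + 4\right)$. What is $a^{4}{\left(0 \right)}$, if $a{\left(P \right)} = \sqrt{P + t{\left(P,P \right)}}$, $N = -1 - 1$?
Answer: $\frac{400}{9} \approx 44.444$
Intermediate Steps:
$N = -2$ ($N = -1 - 1 = -2$)
$t{\left(O,v \right)} = \frac{20}{3}$ ($t{\left(O,v \right)} = \frac{\left(-2 + 4\right) \left(6 + 4\right)}{3} = \frac{2 \cdot 10}{3} = \frac{1}{3} \cdot 20 = \frac{20}{3}$)
$a{\left(P \right)} = \sqrt{\frac{20}{3} + P}$ ($a{\left(P \right)} = \sqrt{P + \frac{20}{3}} = \sqrt{\frac{20}{3} + P}$)
$a^{4}{\left(0 \right)} = \left(\frac{\sqrt{60 + 9 \cdot 0}}{3}\right)^{4} = \left(\frac{\sqrt{60 + 0}}{3}\right)^{4} = \left(\frac{\sqrt{60}}{3}\right)^{4} = \left(\frac{2 \sqrt{15}}{3}\right)^{4} = \frac{400}{9}$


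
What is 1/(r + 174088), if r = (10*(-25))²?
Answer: 1/236588 ≈ 4.2268e-6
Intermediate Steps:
r = 62500 (r = (-250)² = 62500)
1/(r + 174088) = 1/(62500 + 174088) = 1/236588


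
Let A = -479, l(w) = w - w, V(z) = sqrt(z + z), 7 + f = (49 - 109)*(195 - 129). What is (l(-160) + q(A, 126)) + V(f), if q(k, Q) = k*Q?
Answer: -60354 + I*sqrt(7934) ≈ -60354.0 + 89.073*I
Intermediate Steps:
f = -3967 (f = -7 + (49 - 109)*(195 - 129) = -7 - 60*66 = -7 - 3960 = -3967)
V(z) = sqrt(2)*sqrt(z) (V(z) = sqrt(2*z) = sqrt(2)*sqrt(z))
l(w) = 0
q(k, Q) = Q*k
(l(-160) + q(A, 126)) + V(f) = (0 + 126*(-479)) + sqrt(2)*sqrt(-3967) = (0 - 60354) + sqrt(2)*(I*sqrt(3967)) = -60354 + I*sqrt(7934)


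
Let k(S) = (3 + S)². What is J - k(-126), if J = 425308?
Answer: 410179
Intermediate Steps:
J - k(-126) = 425308 - (3 - 126)² = 425308 - 1*(-123)² = 425308 - 1*15129 = 425308 - 15129 = 410179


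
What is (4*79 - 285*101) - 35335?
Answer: -63804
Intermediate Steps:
(4*79 - 285*101) - 35335 = (316 - 28785) - 35335 = -28469 - 35335 = -63804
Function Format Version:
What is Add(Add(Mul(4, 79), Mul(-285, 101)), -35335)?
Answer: -63804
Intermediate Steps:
Add(Add(Mul(4, 79), Mul(-285, 101)), -35335) = Add(Add(316, -28785), -35335) = Add(-28469, -35335) = -63804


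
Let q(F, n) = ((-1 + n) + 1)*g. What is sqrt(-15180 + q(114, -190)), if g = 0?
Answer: 2*I*sqrt(3795) ≈ 123.21*I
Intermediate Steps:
q(F, n) = 0 (q(F, n) = ((-1 + n) + 1)*0 = n*0 = 0)
sqrt(-15180 + q(114, -190)) = sqrt(-15180 + 0) = sqrt(-15180) = 2*I*sqrt(3795)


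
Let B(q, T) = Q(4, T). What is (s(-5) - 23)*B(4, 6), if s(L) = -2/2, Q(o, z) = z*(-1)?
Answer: 144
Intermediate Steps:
Q(o, z) = -z
s(L) = -1 (s(L) = -2*1/2 = -1)
B(q, T) = -T
(s(-5) - 23)*B(4, 6) = (-1 - 23)*(-1*6) = -24*(-6) = 144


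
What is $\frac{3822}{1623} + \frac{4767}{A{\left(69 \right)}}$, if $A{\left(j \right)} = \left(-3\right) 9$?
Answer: $- \frac{848183}{4869} \approx -174.2$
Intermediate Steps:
$A{\left(j \right)} = -27$
$\frac{3822}{1623} + \frac{4767}{A{\left(69 \right)}} = \frac{3822}{1623} + \frac{4767}{-27} = 3822 \cdot \frac{1}{1623} + 4767 \left(- \frac{1}{27}\right) = \frac{1274}{541} - \frac{1589}{9} = - \frac{848183}{4869}$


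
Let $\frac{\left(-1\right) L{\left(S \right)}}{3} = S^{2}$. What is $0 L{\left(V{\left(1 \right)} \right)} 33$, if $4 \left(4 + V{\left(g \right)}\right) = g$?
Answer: $0$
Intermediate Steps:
$V{\left(g \right)} = -4 + \frac{g}{4}$
$L{\left(S \right)} = - 3 S^{2}$
$0 L{\left(V{\left(1 \right)} \right)} 33 = 0 \left(- 3 \left(-4 + \frac{1}{4} \cdot 1\right)^{2}\right) 33 = 0 \left(- 3 \left(-4 + \frac{1}{4}\right)^{2}\right) 33 = 0 \left(- 3 \left(- \frac{15}{4}\right)^{2}\right) 33 = 0 \left(\left(-3\right) \frac{225}{16}\right) 33 = 0 \left(- \frac{675}{16}\right) 33 = 0 \cdot 33 = 0$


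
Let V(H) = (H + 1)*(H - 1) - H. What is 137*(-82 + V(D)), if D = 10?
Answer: 959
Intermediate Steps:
V(H) = -H + (1 + H)*(-1 + H) (V(H) = (1 + H)*(-1 + H) - H = -H + (1 + H)*(-1 + H))
137*(-82 + V(D)) = 137*(-82 + (-1 + 10**2 - 1*10)) = 137*(-82 + (-1 + 100 - 10)) = 137*(-82 + 89) = 137*7 = 959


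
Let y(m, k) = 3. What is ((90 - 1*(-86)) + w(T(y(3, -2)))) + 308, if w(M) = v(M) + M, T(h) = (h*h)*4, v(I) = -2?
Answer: 518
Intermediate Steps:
T(h) = 4*h² (T(h) = h²*4 = 4*h²)
w(M) = -2 + M
((90 - 1*(-86)) + w(T(y(3, -2)))) + 308 = ((90 - 1*(-86)) + (-2 + 4*3²)) + 308 = ((90 + 86) + (-2 + 4*9)) + 308 = (176 + (-2 + 36)) + 308 = (176 + 34) + 308 = 210 + 308 = 518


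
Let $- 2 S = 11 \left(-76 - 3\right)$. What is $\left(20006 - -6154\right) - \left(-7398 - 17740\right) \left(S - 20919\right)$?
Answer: $-514913201$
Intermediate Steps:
$S = \frac{869}{2}$ ($S = - \frac{11 \left(-76 - 3\right)}{2} = - \frac{11 \left(-79\right)}{2} = \left(- \frac{1}{2}\right) \left(-869\right) = \frac{869}{2} \approx 434.5$)
$\left(20006 - -6154\right) - \left(-7398 - 17740\right) \left(S - 20919\right) = \left(20006 - -6154\right) - \left(-7398 - 17740\right) \left(\frac{869}{2} - 20919\right) = \left(20006 + 6154\right) - \left(-25138\right) \left(- \frac{40969}{2}\right) = 26160 - 514939361 = -514913201$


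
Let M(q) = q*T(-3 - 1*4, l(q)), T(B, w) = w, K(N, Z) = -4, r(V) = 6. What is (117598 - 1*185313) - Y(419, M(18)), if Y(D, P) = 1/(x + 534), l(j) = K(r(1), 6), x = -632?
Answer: -6636069/98 ≈ -67715.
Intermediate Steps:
l(j) = -4
M(q) = -4*q (M(q) = q*(-4) = -4*q)
Y(D, P) = -1/98 (Y(D, P) = 1/(-632 + 534) = 1/(-98) = -1/98)
(117598 - 1*185313) - Y(419, M(18)) = (117598 - 1*185313) - 1*(-1/98) = (117598 - 185313) + 1/98 = -67715 + 1/98 = -6636069/98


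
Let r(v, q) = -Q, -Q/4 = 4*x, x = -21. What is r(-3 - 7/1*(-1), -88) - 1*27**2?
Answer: -1065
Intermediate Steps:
Q = 336 (Q = -16*(-21) = -4*(-84) = 336)
r(v, q) = -336 (r(v, q) = -1*336 = -336)
r(-3 - 7/1*(-1), -88) - 1*27**2 = -336 - 1*27**2 = -336 - 1*729 = -336 - 729 = -1065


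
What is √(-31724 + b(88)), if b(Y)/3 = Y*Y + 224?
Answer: 2*I*√1955 ≈ 88.431*I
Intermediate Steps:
b(Y) = 672 + 3*Y² (b(Y) = 3*(Y*Y + 224) = 3*(Y² + 224) = 3*(224 + Y²) = 672 + 3*Y²)
√(-31724 + b(88)) = √(-31724 + (672 + 3*88²)) = √(-31724 + (672 + 3*7744)) = √(-31724 + (672 + 23232)) = √(-31724 + 23904) = √(-7820) = 2*I*√1955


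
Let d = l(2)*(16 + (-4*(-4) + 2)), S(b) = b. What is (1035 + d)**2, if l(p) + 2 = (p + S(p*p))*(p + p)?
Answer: 3179089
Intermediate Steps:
l(p) = -2 + 2*p*(p + p**2) (l(p) = -2 + (p + p*p)*(p + p) = -2 + (p + p**2)*(2*p) = -2 + 2*p*(p + p**2))
d = 748 (d = (-2 + 2*2**2 + 2*2**3)*(16 + (-4*(-4) + 2)) = (-2 + 2*4 + 2*8)*(16 + (16 + 2)) = (-2 + 8 + 16)*(16 + 18) = 22*34 = 748)
(1035 + d)**2 = (1035 + 748)**2 = 1783**2 = 3179089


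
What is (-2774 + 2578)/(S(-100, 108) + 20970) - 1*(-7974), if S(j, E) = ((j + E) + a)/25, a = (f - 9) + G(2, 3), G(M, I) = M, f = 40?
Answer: 4180691534/524291 ≈ 7974.0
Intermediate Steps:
a = 33 (a = (40 - 9) + 2 = 31 + 2 = 33)
S(j, E) = 33/25 + E/25 + j/25 (S(j, E) = ((j + E) + 33)/25 = ((E + j) + 33)*(1/25) = (33 + E + j)*(1/25) = 33/25 + E/25 + j/25)
(-2774 + 2578)/(S(-100, 108) + 20970) - 1*(-7974) = (-2774 + 2578)/((33/25 + (1/25)*108 + (1/25)*(-100)) + 20970) - 1*(-7974) = -196/((33/25 + 108/25 - 4) + 20970) + 7974 = -196/(41/25 + 20970) + 7974 = -196/524291/25 + 7974 = -196*25/524291 + 7974 = -4900/524291 + 7974 = 4180691534/524291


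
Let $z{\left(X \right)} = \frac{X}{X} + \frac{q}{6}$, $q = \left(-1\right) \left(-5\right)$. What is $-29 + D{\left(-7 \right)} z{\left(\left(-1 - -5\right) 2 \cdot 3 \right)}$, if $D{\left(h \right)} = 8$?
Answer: $- \frac{43}{3} \approx -14.333$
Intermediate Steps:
$q = 5$
$z{\left(X \right)} = \frac{11}{6}$ ($z{\left(X \right)} = \frac{X}{X} + \frac{5}{6} = 1 + 5 \cdot \frac{1}{6} = 1 + \frac{5}{6} = \frac{11}{6}$)
$-29 + D{\left(-7 \right)} z{\left(\left(-1 - -5\right) 2 \cdot 3 \right)} = -29 + 8 \cdot \frac{11}{6} = -29 + \frac{44}{3} = - \frac{43}{3}$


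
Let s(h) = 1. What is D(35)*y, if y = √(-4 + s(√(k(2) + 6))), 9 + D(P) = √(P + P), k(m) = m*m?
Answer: I*√3*(-9 + √70) ≈ -1.0971*I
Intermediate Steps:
k(m) = m²
D(P) = -9 + √2*√P (D(P) = -9 + √(P + P) = -9 + √(2*P) = -9 + √2*√P)
y = I*√3 (y = √(-4 + 1) = √(-3) = I*√3 ≈ 1.732*I)
D(35)*y = (-9 + √2*√35)*(I*√3) = (-9 + √70)*(I*√3) = I*√3*(-9 + √70)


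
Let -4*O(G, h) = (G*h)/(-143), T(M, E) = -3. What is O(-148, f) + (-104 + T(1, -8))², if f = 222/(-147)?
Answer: 80225881/7007 ≈ 11449.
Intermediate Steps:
f = -74/49 (f = 222*(-1/147) = -74/49 ≈ -1.5102)
O(G, h) = G*h/572 (O(G, h) = -G*h/(4*(-143)) = -G*h*(-1)/(4*143) = -(-1)*G*h/572 = G*h/572)
O(-148, f) + (-104 + T(1, -8))² = (1/572)*(-148)*(-74/49) + (-104 - 3)² = 2738/7007 + (-107)² = 2738/7007 + 11449 = 80225881/7007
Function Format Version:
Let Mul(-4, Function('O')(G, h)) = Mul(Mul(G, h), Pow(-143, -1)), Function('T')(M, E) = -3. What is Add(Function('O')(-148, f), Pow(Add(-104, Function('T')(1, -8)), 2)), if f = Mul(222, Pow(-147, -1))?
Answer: Rational(80225881, 7007) ≈ 11449.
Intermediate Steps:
f = Rational(-74, 49) (f = Mul(222, Rational(-1, 147)) = Rational(-74, 49) ≈ -1.5102)
Function('O')(G, h) = Mul(Rational(1, 572), G, h) (Function('O')(G, h) = Mul(Rational(-1, 4), Mul(Mul(G, h), Pow(-143, -1))) = Mul(Rational(-1, 4), Mul(Mul(G, h), Rational(-1, 143))) = Mul(Rational(-1, 4), Mul(Rational(-1, 143), G, h)) = Mul(Rational(1, 572), G, h))
Add(Function('O')(-148, f), Pow(Add(-104, Function('T')(1, -8)), 2)) = Add(Mul(Rational(1, 572), -148, Rational(-74, 49)), Pow(Add(-104, -3), 2)) = Add(Rational(2738, 7007), Pow(-107, 2)) = Add(Rational(2738, 7007), 11449) = Rational(80225881, 7007)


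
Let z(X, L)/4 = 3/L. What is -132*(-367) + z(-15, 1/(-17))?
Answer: 48240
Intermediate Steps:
z(X, L) = 12/L (z(X, L) = 4*(3/L) = 12/L)
-132*(-367) + z(-15, 1/(-17)) = -132*(-367) + 12/(1/(-17)) = 48444 + 12/(-1/17) = 48444 + 12*(-17) = 48444 - 204 = 48240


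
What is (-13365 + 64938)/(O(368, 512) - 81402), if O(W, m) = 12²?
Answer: -17191/27086 ≈ -0.63468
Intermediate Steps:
O(W, m) = 144
(-13365 + 64938)/(O(368, 512) - 81402) = (-13365 + 64938)/(144 - 81402) = 51573/(-81258) = 51573*(-1/81258) = -17191/27086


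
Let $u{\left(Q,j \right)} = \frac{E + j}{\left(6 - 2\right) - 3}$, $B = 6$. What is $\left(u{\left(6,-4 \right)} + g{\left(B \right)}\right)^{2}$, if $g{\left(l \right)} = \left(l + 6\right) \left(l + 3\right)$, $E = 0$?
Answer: $10816$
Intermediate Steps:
$u{\left(Q,j \right)} = j$ ($u{\left(Q,j \right)} = \frac{0 + j}{\left(6 - 2\right) - 3} = \frac{j}{\left(6 - 2\right) - 3} = \frac{j}{4 - 3} = \frac{j}{1} = j 1 = j$)
$g{\left(l \right)} = \left(3 + l\right) \left(6 + l\right)$ ($g{\left(l \right)} = \left(6 + l\right) \left(3 + l\right) = \left(3 + l\right) \left(6 + l\right)$)
$\left(u{\left(6,-4 \right)} + g{\left(B \right)}\right)^{2} = \left(-4 + \left(18 + 6^{2} + 9 \cdot 6\right)\right)^{2} = \left(-4 + \left(18 + 36 + 54\right)\right)^{2} = \left(-4 + 108\right)^{2} = 104^{2} = 10816$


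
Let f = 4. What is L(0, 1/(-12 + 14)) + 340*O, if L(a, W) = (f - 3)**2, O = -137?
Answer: -46579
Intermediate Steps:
L(a, W) = 1 (L(a, W) = (4 - 3)**2 = 1**2 = 1)
L(0, 1/(-12 + 14)) + 340*O = 1 + 340*(-137) = 1 - 46580 = -46579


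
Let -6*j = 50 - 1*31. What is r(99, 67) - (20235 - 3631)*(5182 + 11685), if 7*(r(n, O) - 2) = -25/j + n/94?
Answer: -500186561193/1786 ≈ -2.8006e+8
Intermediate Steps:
j = -19/6 (j = -(50 - 1*31)/6 = -(50 - 31)/6 = -1/6*19 = -19/6 ≈ -3.1667)
r(n, O) = 416/133 + n/658 (r(n, O) = 2 + (-25/(-19/6) + n/94)/7 = 2 + (-25*(-6/19) + n*(1/94))/7 = 2 + (150/19 + n/94)/7 = 2 + (150/133 + n/658) = 416/133 + n/658)
r(99, 67) - (20235 - 3631)*(5182 + 11685) = (416/133 + (1/658)*99) - (20235 - 3631)*(5182 + 11685) = (416/133 + 99/658) - 16604*16867 = 5855/1786 - 1*280059668 = 5855/1786 - 280059668 = -500186561193/1786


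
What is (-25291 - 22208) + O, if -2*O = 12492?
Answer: -53745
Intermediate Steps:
O = -6246 (O = -½*12492 = -6246)
(-25291 - 22208) + O = (-25291 - 22208) - 6246 = -47499 - 6246 = -53745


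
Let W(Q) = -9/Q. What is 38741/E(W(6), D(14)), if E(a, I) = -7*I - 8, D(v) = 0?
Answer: -38741/8 ≈ -4842.6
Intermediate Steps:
E(a, I) = -8 - 7*I
38741/E(W(6), D(14)) = 38741/(-8 - 7*0) = 38741/(-8 + 0) = 38741/(-8) = 38741*(-⅛) = -38741/8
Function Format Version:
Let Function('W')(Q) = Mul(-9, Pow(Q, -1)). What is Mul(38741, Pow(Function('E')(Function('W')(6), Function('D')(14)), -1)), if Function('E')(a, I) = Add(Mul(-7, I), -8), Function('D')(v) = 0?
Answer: Rational(-38741, 8) ≈ -4842.6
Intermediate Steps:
Function('E')(a, I) = Add(-8, Mul(-7, I))
Mul(38741, Pow(Function('E')(Function('W')(6), Function('D')(14)), -1)) = Mul(38741, Pow(Add(-8, Mul(-7, 0)), -1)) = Mul(38741, Pow(Add(-8, 0), -1)) = Mul(38741, Pow(-8, -1)) = Mul(38741, Rational(-1, 8)) = Rational(-38741, 8)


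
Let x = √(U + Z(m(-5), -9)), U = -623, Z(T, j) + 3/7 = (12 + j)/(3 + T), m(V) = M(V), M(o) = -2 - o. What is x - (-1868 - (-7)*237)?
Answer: 209 + 3*I*√13566/14 ≈ 209.0 + 24.959*I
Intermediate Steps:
m(V) = -2 - V
Z(T, j) = -3/7 + (12 + j)/(3 + T)
x = 3*I*√13566/14 (x = √(-623 + (75 - 3*(-2 - 1*(-5)) + 7*(-9))/(7*(3 + (-2 - 1*(-5))))) = √(-623 + (75 - 3*(-2 + 5) - 63)/(7*(3 + (-2 + 5)))) = √(-623 + (75 - 3*3 - 63)/(7*(3 + 3))) = √(-623 + (⅐)*(75 - 9 - 63)/6) = √(-623 + (⅐)*(⅙)*3) = √(-623 + 1/14) = √(-8721/14) = 3*I*√13566/14 ≈ 24.959*I)
x - (-1868 - (-7)*237) = 3*I*√13566/14 - (-1868 - (-7)*237) = 3*I*√13566/14 - (-1868 - 1*(-1659)) = 3*I*√13566/14 - (-1868 + 1659) = 3*I*√13566/14 - 1*(-209) = 3*I*√13566/14 + 209 = 209 + 3*I*√13566/14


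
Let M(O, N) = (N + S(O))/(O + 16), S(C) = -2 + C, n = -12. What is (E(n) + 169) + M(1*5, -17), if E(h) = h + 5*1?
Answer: 484/3 ≈ 161.33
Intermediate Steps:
M(O, N) = (-2 + N + O)/(16 + O) (M(O, N) = (N + (-2 + O))/(O + 16) = (-2 + N + O)/(16 + O))
E(h) = 5 + h (E(h) = h + 5 = 5 + h)
(E(n) + 169) + M(1*5, -17) = ((5 - 12) + 169) + (-2 - 17 + 1*5)/(16 + 1*5) = (-7 + 169) + (-2 - 17 + 5)/(16 + 5) = 162 - 14/21 = 162 + (1/21)*(-14) = 162 - 2/3 = 484/3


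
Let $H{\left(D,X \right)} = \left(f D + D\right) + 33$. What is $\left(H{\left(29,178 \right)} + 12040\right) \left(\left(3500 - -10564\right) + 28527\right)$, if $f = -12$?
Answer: $500614614$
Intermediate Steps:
$H{\left(D,X \right)} = 33 - 11 D$ ($H{\left(D,X \right)} = \left(- 12 D + D\right) + 33 = - 11 D + 33 = 33 - 11 D$)
$\left(H{\left(29,178 \right)} + 12040\right) \left(\left(3500 - -10564\right) + 28527\right) = \left(\left(33 - 319\right) + 12040\right) \left(\left(3500 - -10564\right) + 28527\right) = \left(\left(33 - 319\right) + 12040\right) \left(\left(3500 + 10564\right) + 28527\right) = \left(-286 + 12040\right) \left(14064 + 28527\right) = 11754 \cdot 42591 = 500614614$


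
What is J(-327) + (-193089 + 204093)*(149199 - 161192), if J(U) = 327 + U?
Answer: -131970972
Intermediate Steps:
J(-327) + (-193089 + 204093)*(149199 - 161192) = (327 - 327) + (-193089 + 204093)*(149199 - 161192) = 0 + 11004*(-11993) = 0 - 131970972 = -131970972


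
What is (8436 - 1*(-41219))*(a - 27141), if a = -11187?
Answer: -1903176840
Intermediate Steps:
(8436 - 1*(-41219))*(a - 27141) = (8436 - 1*(-41219))*(-11187 - 27141) = (8436 + 41219)*(-38328) = 49655*(-38328) = -1903176840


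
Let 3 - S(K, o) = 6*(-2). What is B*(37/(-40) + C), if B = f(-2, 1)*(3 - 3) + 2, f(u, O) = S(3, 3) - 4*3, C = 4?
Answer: 123/20 ≈ 6.1500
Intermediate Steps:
S(K, o) = 15 (S(K, o) = 3 - 6*(-2) = 3 - 1*(-12) = 3 + 12 = 15)
f(u, O) = 3 (f(u, O) = 15 - 4*3 = 15 - 12 = 3)
B = 2 (B = 3*(3 - 3) + 2 = 3*0 + 2 = 0 + 2 = 2)
B*(37/(-40) + C) = 2*(37/(-40) + 4) = 2*(37*(-1/40) + 4) = 2*(-37/40 + 4) = 2*(123/40) = 123/20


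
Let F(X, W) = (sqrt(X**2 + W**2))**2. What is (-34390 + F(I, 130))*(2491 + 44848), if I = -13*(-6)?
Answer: -539948634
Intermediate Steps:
I = 78
F(X, W) = W**2 + X**2 (F(X, W) = (sqrt(W**2 + X**2))**2 = W**2 + X**2)
(-34390 + F(I, 130))*(2491 + 44848) = (-34390 + (130**2 + 78**2))*(2491 + 44848) = (-34390 + (16900 + 6084))*47339 = (-34390 + 22984)*47339 = -11406*47339 = -539948634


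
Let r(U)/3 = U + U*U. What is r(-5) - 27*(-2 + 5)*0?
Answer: 60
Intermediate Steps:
r(U) = 3*U + 3*U**2 (r(U) = 3*(U + U*U) = 3*(U + U**2) = 3*U + 3*U**2)
r(-5) - 27*(-2 + 5)*0 = 3*(-5)*(1 - 5) - 27*(-2 + 5)*0 = 3*(-5)*(-4) - 81*0 = 60 - 27*0 = 60 + 0 = 60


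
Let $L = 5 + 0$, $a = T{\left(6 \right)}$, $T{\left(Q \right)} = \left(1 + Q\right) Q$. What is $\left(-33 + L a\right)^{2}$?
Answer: $31329$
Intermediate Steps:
$T{\left(Q \right)} = Q \left(1 + Q\right)$
$a = 42$ ($a = 6 \left(1 + 6\right) = 6 \cdot 7 = 42$)
$L = 5$
$\left(-33 + L a\right)^{2} = \left(-33 + 5 \cdot 42\right)^{2} = \left(-33 + 210\right)^{2} = 177^{2} = 31329$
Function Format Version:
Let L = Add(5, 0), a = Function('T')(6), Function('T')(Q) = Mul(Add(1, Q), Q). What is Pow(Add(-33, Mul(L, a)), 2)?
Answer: 31329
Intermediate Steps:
Function('T')(Q) = Mul(Q, Add(1, Q))
a = 42 (a = Mul(6, Add(1, 6)) = Mul(6, 7) = 42)
L = 5
Pow(Add(-33, Mul(L, a)), 2) = Pow(Add(-33, Mul(5, 42)), 2) = Pow(Add(-33, 210), 2) = Pow(177, 2) = 31329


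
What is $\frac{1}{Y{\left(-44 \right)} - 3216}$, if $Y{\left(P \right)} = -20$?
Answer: $- \frac{1}{3236} \approx -0.00030902$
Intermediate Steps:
$\frac{1}{Y{\left(-44 \right)} - 3216} = \frac{1}{-20 - 3216} = \frac{1}{-3236} = - \frac{1}{3236}$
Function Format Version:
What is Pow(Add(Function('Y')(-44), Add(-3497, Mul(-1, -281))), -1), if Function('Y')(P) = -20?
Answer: Rational(-1, 3236) ≈ -0.00030902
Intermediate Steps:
Pow(Add(Function('Y')(-44), Add(-3497, Mul(-1, -281))), -1) = Pow(Add(-20, Add(-3497, Mul(-1, -281))), -1) = Pow(Add(-20, Add(-3497, 281)), -1) = Pow(Add(-20, -3216), -1) = Pow(-3236, -1) = Rational(-1, 3236)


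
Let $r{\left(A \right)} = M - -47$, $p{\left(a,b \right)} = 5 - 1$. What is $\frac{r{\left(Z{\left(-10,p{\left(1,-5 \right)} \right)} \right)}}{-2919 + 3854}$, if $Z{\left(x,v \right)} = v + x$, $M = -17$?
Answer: $\frac{6}{187} \approx 0.032086$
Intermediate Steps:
$p{\left(a,b \right)} = 4$ ($p{\left(a,b \right)} = 5 - 1 = 4$)
$r{\left(A \right)} = 30$ ($r{\left(A \right)} = -17 - -47 = -17 + 47 = 30$)
$\frac{r{\left(Z{\left(-10,p{\left(1,-5 \right)} \right)} \right)}}{-2919 + 3854} = \frac{30}{-2919 + 3854} = \frac{30}{935} = 30 \cdot \frac{1}{935} = \frac{6}{187}$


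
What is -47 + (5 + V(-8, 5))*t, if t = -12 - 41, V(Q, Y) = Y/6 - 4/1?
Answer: -865/6 ≈ -144.17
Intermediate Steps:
V(Q, Y) = -4 + Y/6 (V(Q, Y) = Y*(⅙) - 4*1 = Y/6 - 4 = -4 + Y/6)
t = -53
-47 + (5 + V(-8, 5))*t = -47 + (5 + (-4 + (⅙)*5))*(-53) = -47 + (5 + (-4 + ⅚))*(-53) = -47 + (5 - 19/6)*(-53) = -47 + (11/6)*(-53) = -47 - 583/6 = -865/6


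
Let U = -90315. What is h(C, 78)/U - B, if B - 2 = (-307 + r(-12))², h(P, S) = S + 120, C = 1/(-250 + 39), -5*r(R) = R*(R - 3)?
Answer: -1180627807/10035 ≈ -1.1765e+5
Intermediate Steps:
r(R) = -R*(-3 + R)/5 (r(R) = -R*(R - 3)/5 = -R*(-3 + R)/5)
C = -1/211 (C = 1/(-211) = -1/211 ≈ -0.0047393)
h(P, S) = 120 + S
B = 117651 (B = 2 + (-307 + (⅕)*(-12)*(3 - 1*(-12)))² = 2 + (-307 + (⅕)*(-12)*(3 + 12))² = 2 + (-307 + (⅕)*(-12)*15)² = 2 + (-307 - 36)² = 2 + (-343)² = 2 + 117649 = 117651)
h(C, 78)/U - B = (120 + 78)/(-90315) - 1*117651 = 198*(-1/90315) - 117651 = -22/10035 - 117651 = -1180627807/10035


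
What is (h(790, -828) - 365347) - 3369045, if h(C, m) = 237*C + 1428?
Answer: -3545734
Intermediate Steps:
h(C, m) = 1428 + 237*C
(h(790, -828) - 365347) - 3369045 = ((1428 + 237*790) - 365347) - 3369045 = ((1428 + 187230) - 365347) - 3369045 = (188658 - 365347) - 3369045 = -176689 - 3369045 = -3545734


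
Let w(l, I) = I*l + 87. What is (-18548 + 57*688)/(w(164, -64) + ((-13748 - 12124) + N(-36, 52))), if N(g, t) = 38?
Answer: -20668/36243 ≈ -0.57026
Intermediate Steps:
w(l, I) = 87 + I*l
(-18548 + 57*688)/(w(164, -64) + ((-13748 - 12124) + N(-36, 52))) = (-18548 + 57*688)/((87 - 64*164) + ((-13748 - 12124) + 38)) = (-18548 + 39216)/((87 - 10496) + (-25872 + 38)) = 20668/(-10409 - 25834) = 20668/(-36243) = 20668*(-1/36243) = -20668/36243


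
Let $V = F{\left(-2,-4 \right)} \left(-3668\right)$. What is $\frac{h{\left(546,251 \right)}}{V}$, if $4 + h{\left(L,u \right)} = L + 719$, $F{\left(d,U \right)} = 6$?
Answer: $- \frac{1261}{22008} \approx -0.057297$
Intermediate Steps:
$h{\left(L,u \right)} = 715 + L$ ($h{\left(L,u \right)} = -4 + \left(L + 719\right) = -4 + \left(719 + L\right) = 715 + L$)
$V = -22008$ ($V = 6 \left(-3668\right) = -22008$)
$\frac{h{\left(546,251 \right)}}{V} = \frac{715 + 546}{-22008} = 1261 \left(- \frac{1}{22008}\right) = - \frac{1261}{22008}$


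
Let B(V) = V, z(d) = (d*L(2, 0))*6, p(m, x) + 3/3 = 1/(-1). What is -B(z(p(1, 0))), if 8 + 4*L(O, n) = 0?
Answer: -24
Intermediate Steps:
p(m, x) = -2 (p(m, x) = -1 + 1/(-1) = -1 - 1 = -2)
L(O, n) = -2 (L(O, n) = -2 + (¼)*0 = -2 + 0 = -2)
z(d) = -12*d (z(d) = (d*(-2))*6 = -2*d*6 = -12*d)
-B(z(p(1, 0))) = -(-12)*(-2) = -1*24 = -24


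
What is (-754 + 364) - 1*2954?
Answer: -3344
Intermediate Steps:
(-754 + 364) - 1*2954 = -390 - 2954 = -3344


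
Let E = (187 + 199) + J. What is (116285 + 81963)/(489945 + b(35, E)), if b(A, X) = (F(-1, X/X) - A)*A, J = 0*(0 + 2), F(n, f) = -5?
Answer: 198248/488545 ≈ 0.40579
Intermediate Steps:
J = 0 (J = 0*2 = 0)
E = 386 (E = (187 + 199) + 0 = 386 + 0 = 386)
b(A, X) = A*(-5 - A) (b(A, X) = (-5 - A)*A = A*(-5 - A))
(116285 + 81963)/(489945 + b(35, E)) = (116285 + 81963)/(489945 - 1*35*(5 + 35)) = 198248/(489945 - 1*35*40) = 198248/(489945 - 1400) = 198248/488545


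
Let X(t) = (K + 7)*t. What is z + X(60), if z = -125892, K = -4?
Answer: -125712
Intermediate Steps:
X(t) = 3*t (X(t) = (-4 + 7)*t = 3*t)
z + X(60) = -125892 + 3*60 = -125892 + 180 = -125712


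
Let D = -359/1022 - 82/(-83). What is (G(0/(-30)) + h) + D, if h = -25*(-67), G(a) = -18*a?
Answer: 142137557/84826 ≈ 1675.6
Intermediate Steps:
D = 54007/84826 (D = -359*1/1022 - 82*(-1/83) = -359/1022 + 82/83 = 54007/84826 ≈ 0.63668)
h = 1675
(G(0/(-30)) + h) + D = (-0/(-30) + 1675) + 54007/84826 = (-0*(-1)/30 + 1675) + 54007/84826 = (-18*0 + 1675) + 54007/84826 = (0 + 1675) + 54007/84826 = 1675 + 54007/84826 = 142137557/84826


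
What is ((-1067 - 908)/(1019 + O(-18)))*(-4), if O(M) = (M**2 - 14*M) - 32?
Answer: 7900/1563 ≈ 5.0544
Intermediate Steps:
O(M) = -32 + M**2 - 14*M
((-1067 - 908)/(1019 + O(-18)))*(-4) = ((-1067 - 908)/(1019 + (-32 + (-18)**2 - 14*(-18))))*(-4) = -1975/(1019 + (-32 + 324 + 252))*(-4) = -1975/(1019 + 544)*(-4) = -1975/1563*(-4) = 7900/1563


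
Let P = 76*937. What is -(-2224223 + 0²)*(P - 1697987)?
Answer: -3618310370825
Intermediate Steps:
P = 71212
-(-2224223 + 0²)*(P - 1697987) = -(-2224223 + 0²)*(71212 - 1697987) = -(-2224223 + 0)*(-1626775) = -(-2224223)*(-1626775) = -1*3618310370825 = -3618310370825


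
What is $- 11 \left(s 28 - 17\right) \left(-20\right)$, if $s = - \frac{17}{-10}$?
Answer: $6732$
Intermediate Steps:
$s = \frac{17}{10}$ ($s = \left(-17\right) \left(- \frac{1}{10}\right) = \frac{17}{10} \approx 1.7$)
$- 11 \left(s 28 - 17\right) \left(-20\right) = - 11 \left(\frac{17}{10} \cdot 28 - 17\right) \left(-20\right) = - 11 \left(\frac{238}{5} - 17\right) \left(-20\right) = \left(-11\right) \frac{153}{5} \left(-20\right) = \left(- \frac{1683}{5}\right) \left(-20\right) = 6732$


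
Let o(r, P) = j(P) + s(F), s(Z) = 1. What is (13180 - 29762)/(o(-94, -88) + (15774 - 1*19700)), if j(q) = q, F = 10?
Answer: 16582/4013 ≈ 4.1321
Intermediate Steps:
o(r, P) = 1 + P (o(r, P) = P + 1 = 1 + P)
(13180 - 29762)/(o(-94, -88) + (15774 - 1*19700)) = (13180 - 29762)/((1 - 88) + (15774 - 1*19700)) = -16582/(-87 + (15774 - 19700)) = -16582/(-87 - 3926) = -16582/(-4013) = -16582*(-1/4013) = 16582/4013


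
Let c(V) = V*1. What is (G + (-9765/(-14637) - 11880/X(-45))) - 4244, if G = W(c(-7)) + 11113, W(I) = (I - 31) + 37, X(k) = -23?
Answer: 118391963/16031 ≈ 7385.2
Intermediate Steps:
c(V) = V
W(I) = 6 + I (W(I) = (-31 + I) + 37 = 6 + I)
G = 11112 (G = (6 - 7) + 11113 = -1 + 11113 = 11112)
(G + (-9765/(-14637) - 11880/X(-45))) - 4244 = (11112 + (-9765/(-14637) - 11880/(-23))) - 4244 = (11112 + (-9765*(-1/14637) - 11880*(-1/23))) - 4244 = (11112 + (465/697 + 11880/23)) - 4244 = (11112 + 8291055/16031) - 4244 = 186427527/16031 - 4244 = 118391963/16031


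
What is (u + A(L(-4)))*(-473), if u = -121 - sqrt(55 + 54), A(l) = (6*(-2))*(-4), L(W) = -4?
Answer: 34529 + 473*sqrt(109) ≈ 39467.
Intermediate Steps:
A(l) = 48 (A(l) = -12*(-4) = 48)
u = -121 - sqrt(109) ≈ -131.44
(u + A(L(-4)))*(-473) = ((-121 - sqrt(109)) + 48)*(-473) = (-73 - sqrt(109))*(-473) = 34529 + 473*sqrt(109)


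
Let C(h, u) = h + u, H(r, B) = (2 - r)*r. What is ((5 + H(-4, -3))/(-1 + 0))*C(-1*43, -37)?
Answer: -1520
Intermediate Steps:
H(r, B) = r*(2 - r)
((5 + H(-4, -3))/(-1 + 0))*C(-1*43, -37) = ((5 - 4*(2 - 1*(-4)))/(-1 + 0))*(-1*43 - 37) = ((5 - 4*(2 + 4))/(-1))*(-43 - 37) = ((5 - 4*6)*(-1))*(-80) = ((5 - 24)*(-1))*(-80) = -19*(-1)*(-80) = 19*(-80) = -1520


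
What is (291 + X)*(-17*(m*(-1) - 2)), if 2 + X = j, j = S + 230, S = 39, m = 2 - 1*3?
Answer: 9486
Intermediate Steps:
m = -1 (m = 2 - 3 = -1)
j = 269 (j = 39 + 230 = 269)
X = 267 (X = -2 + 269 = 267)
(291 + X)*(-17*(m*(-1) - 2)) = (291 + 267)*(-17*(-1*(-1) - 2)) = 558*(-17*(1 - 2)) = 558*(-17*(-1)) = 558*17 = 9486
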